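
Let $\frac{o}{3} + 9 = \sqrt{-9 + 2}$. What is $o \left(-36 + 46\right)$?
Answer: $-270 + 30 i \sqrt{7} \approx -270.0 + 79.373 i$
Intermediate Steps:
$o = -27 + 3 i \sqrt{7}$ ($o = -27 + 3 \sqrt{-9 + 2} = -27 + 3 \sqrt{-7} = -27 + 3 i \sqrt{7} \approx -27.0 + 7.9373 i$)
$o \left(-36 + 46\right) = \left(-27 + 3 i \sqrt{7}\right) \left(-36 + 46\right) = \left(-27 + 3 i \sqrt{7}\right) 10 = -270 + 30 i \sqrt{7}$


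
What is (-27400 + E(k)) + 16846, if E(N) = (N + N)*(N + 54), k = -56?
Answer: -10330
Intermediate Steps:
E(N) = 2*N*(54 + N) (E(N) = (2*N)*(54 + N) = 2*N*(54 + N))
(-27400 + E(k)) + 16846 = (-27400 + 2*(-56)*(54 - 56)) + 16846 = (-27400 + 2*(-56)*(-2)) + 16846 = (-27400 + 224) + 16846 = -27176 + 16846 = -10330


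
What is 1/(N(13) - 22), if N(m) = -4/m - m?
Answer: -13/459 ≈ -0.028322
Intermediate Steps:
N(m) = -m - 4/m
1/(N(13) - 22) = 1/((-1*13 - 4/13) - 22) = 1/((-13 - 4*1/13) - 22) = 1/((-13 - 4/13) - 22) = 1/(-173/13 - 22) = 1/(-459/13) = -13/459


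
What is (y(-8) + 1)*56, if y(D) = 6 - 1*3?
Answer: 224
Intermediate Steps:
y(D) = 3 (y(D) = 6 - 3 = 3)
(y(-8) + 1)*56 = (3 + 1)*56 = 4*56 = 224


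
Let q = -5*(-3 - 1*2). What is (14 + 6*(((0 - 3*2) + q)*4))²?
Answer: 220900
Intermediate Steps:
q = 25 (q = -5*(-3 - 2) = -5*(-5) = 25)
(14 + 6*(((0 - 3*2) + q)*4))² = (14 + 6*(((0 - 3*2) + 25)*4))² = (14 + 6*(((0 - 6) + 25)*4))² = (14 + 6*((-6 + 25)*4))² = (14 + 6*(19*4))² = (14 + 6*76)² = (14 + 456)² = 470² = 220900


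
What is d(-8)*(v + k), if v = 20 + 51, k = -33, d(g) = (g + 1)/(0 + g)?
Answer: 133/4 ≈ 33.250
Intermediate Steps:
d(g) = (1 + g)/g
v = 71
d(-8)*(v + k) = ((1 - 8)/(-8))*(71 - 33) = -⅛*(-7)*38 = (7/8)*38 = 133/4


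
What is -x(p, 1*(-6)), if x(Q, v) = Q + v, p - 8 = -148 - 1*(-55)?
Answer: 91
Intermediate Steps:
p = -85 (p = 8 + (-148 - 1*(-55)) = 8 + (-148 + 55) = 8 - 93 = -85)
-x(p, 1*(-6)) = -(-85 + 1*(-6)) = -(-85 - 6) = -1*(-91) = 91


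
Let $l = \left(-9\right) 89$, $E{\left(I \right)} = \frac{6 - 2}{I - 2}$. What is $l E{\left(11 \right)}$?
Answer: $-356$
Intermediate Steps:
$E{\left(I \right)} = \frac{4}{-2 + I}$
$l = -801$
$l E{\left(11 \right)} = - 801 \frac{4}{-2 + 11} = - 801 \cdot \frac{4}{9} = - 801 \cdot 4 \cdot \frac{1}{9} = \left(-801\right) \frac{4}{9} = -356$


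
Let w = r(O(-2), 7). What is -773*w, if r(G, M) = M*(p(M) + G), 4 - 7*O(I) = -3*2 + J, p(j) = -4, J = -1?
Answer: 13141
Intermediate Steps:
O(I) = 11/7 (O(I) = 4/7 - (-3*2 - 1)/7 = 4/7 - (-6 - 1)/7 = 4/7 - ⅐*(-7) = 4/7 + 1 = 11/7)
r(G, M) = M*(-4 + G)
w = -17 (w = 7*(-4 + 11/7) = 7*(-17/7) = -17)
-773*w = -773*(-17) = 13141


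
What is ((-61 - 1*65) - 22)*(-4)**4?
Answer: -37888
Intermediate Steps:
((-61 - 1*65) - 22)*(-4)**4 = ((-61 - 65) - 22)*256 = (-126 - 22)*256 = -148*256 = -37888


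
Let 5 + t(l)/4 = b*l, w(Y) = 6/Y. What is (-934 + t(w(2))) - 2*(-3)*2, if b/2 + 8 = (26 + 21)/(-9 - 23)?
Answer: -4677/4 ≈ -1169.3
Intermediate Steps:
b = -303/16 (b = -16 + 2*((26 + 21)/(-9 - 23)) = -16 + 2*(47/(-32)) = -16 + 2*(47*(-1/32)) = -16 + 2*(-47/32) = -16 - 47/16 = -303/16 ≈ -18.938)
t(l) = -20 - 303*l/4 (t(l) = -20 + 4*(-303*l/16) = -20 - 303*l/4)
(-934 + t(w(2))) - 2*(-3)*2 = (-934 + (-20 - 909/(2*2))) - 2*(-3)*2 = (-934 + (-20 - 909/(2*2))) + 6*2 = (-934 + (-20 - 303/4*3)) + 12 = (-934 + (-20 - 909/4)) + 12 = (-934 - 989/4) + 12 = -4725/4 + 12 = -4677/4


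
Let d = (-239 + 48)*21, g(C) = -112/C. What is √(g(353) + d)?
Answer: I*√499846235/353 ≈ 63.335*I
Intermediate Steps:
d = -4011 (d = -191*21 = -4011)
√(g(353) + d) = √(-112/353 - 4011) = √(-1415995/353) = I*√499846235/353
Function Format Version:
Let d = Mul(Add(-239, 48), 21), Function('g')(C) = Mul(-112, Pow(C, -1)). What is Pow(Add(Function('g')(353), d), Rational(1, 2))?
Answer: Mul(Rational(1, 353), I, Pow(499846235, Rational(1, 2))) ≈ Mul(63.335, I)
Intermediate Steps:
d = -4011 (d = Mul(-191, 21) = -4011)
Pow(Add(Function('g')(353), d), Rational(1, 2)) = Pow(Add(Mul(-112, Pow(353, -1)), -4011), Rational(1, 2)) = Pow(Add(Mul(-112, Rational(1, 353)), -4011), Rational(1, 2)) = Pow(Add(Rational(-112, 353), -4011), Rational(1, 2)) = Pow(Rational(-1415995, 353), Rational(1, 2)) = Mul(Rational(1, 353), I, Pow(499846235, Rational(1, 2)))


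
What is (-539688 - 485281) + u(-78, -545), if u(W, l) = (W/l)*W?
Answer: -558614189/545 ≈ -1.0250e+6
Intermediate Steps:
u(W, l) = W²/l
(-539688 - 485281) + u(-78, -545) = (-539688 - 485281) + (-78)²/(-545) = -1024969 + 6084*(-1/545) = -1024969 - 6084/545 = -558614189/545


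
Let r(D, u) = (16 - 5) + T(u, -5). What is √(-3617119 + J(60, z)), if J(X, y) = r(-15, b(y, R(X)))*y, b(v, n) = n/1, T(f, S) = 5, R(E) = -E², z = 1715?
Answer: I*√3589679 ≈ 1894.6*I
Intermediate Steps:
b(v, n) = n (b(v, n) = n*1 = n)
r(D, u) = 16 (r(D, u) = (16 - 5) + 5 = 11 + 5 = 16)
J(X, y) = 16*y
√(-3617119 + J(60, z)) = √(-3617119 + 16*1715) = √(-3617119 + 27440) = √(-3589679) = I*√3589679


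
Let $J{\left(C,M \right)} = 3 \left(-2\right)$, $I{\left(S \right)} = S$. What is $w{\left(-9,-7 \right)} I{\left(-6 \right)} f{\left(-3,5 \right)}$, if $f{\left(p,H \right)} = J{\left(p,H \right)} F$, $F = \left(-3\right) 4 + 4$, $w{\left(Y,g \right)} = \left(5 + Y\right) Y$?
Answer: $-10368$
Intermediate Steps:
$w{\left(Y,g \right)} = Y \left(5 + Y\right)$
$F = -8$ ($F = -12 + 4 = -8$)
$J{\left(C,M \right)} = -6$
$f{\left(p,H \right)} = 48$ ($f{\left(p,H \right)} = \left(-6\right) \left(-8\right) = 48$)
$w{\left(-9,-7 \right)} I{\left(-6 \right)} f{\left(-3,5 \right)} = - 9 \left(5 - 9\right) \left(-6\right) 48 = \left(-9\right) \left(-4\right) \left(-6\right) 48 = 36 \left(-6\right) 48 = \left(-216\right) 48 = -10368$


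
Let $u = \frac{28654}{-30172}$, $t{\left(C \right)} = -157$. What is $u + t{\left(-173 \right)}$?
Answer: $- \frac{2382829}{15086} \approx -157.95$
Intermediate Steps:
$u = - \frac{14327}{15086}$ ($u = 28654 \left(- \frac{1}{30172}\right) = - \frac{14327}{15086} \approx -0.94969$)
$u + t{\left(-173 \right)} = - \frac{14327}{15086} - 157 = - \frac{2382829}{15086}$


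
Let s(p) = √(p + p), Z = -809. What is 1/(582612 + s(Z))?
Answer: 291306/169718372081 - I*√1618/339436744162 ≈ 1.7164e-6 - 1.185e-10*I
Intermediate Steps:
s(p) = √2*√p (s(p) = √(2*p) = √2*√p)
1/(582612 + s(Z)) = 1/(582612 + √2*√(-809)) = 1/(582612 + √2*(I*√809)) = 1/(582612 + I*√1618)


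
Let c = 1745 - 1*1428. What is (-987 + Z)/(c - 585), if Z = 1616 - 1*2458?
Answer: 1829/268 ≈ 6.8246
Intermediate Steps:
c = 317 (c = 1745 - 1428 = 317)
Z = -842 (Z = 1616 - 2458 = -842)
(-987 + Z)/(c - 585) = (-987 - 842)/(317 - 585) = -1829/(-268) = -1829*(-1/268) = 1829/268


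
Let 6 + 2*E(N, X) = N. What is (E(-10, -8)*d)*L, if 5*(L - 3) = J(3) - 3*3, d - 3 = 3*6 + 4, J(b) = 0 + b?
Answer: -360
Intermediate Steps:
J(b) = b
E(N, X) = -3 + N/2
d = 25 (d = 3 + (3*6 + 4) = 3 + (18 + 4) = 3 + 22 = 25)
L = 9/5 (L = 3 + (3 - 3*3)/5 = 3 + (3 - 9)/5 = 3 + (1/5)*(-6) = 3 - 6/5 = 9/5 ≈ 1.8000)
(E(-10, -8)*d)*L = ((-3 + (1/2)*(-10))*25)*(9/5) = ((-3 - 5)*25)*(9/5) = -8*25*(9/5) = -200*9/5 = -360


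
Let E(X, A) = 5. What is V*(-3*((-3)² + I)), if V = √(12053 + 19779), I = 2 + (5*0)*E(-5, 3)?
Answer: -66*√7958 ≈ -5887.7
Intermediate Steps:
I = 2 (I = 2 + (5*0)*5 = 2 + 0*5 = 2 + 0 = 2)
V = 2*√7958 (V = √31832 = 2*√7958 ≈ 178.42)
V*(-3*((-3)² + I)) = (2*√7958)*(-3*((-3)² + 2)) = (2*√7958)*(-3*(9 + 2)) = (2*√7958)*(-3*11) = (2*√7958)*(-33) = -66*√7958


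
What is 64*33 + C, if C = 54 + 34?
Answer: 2200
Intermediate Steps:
C = 88
64*33 + C = 64*33 + 88 = 2112 + 88 = 2200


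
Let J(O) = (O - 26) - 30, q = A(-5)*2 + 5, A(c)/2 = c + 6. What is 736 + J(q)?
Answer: 689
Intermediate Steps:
A(c) = 12 + 2*c (A(c) = 2*(c + 6) = 2*(6 + c) = 12 + 2*c)
q = 9 (q = (12 + 2*(-5))*2 + 5 = (12 - 10)*2 + 5 = 2*2 + 5 = 4 + 5 = 9)
J(O) = -56 + O (J(O) = (-26 + O) - 30 = -56 + O)
736 + J(q) = 736 + (-56 + 9) = 736 - 47 = 689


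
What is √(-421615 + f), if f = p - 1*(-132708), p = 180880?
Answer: 3*I*√12003 ≈ 328.67*I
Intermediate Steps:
f = 313588 (f = 180880 - 1*(-132708) = 180880 + 132708 = 313588)
√(-421615 + f) = √(-421615 + 313588) = √(-108027) = 3*I*√12003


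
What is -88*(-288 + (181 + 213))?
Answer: -9328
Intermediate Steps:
-88*(-288 + (181 + 213)) = -88*(-288 + 394) = -88*106 = -9328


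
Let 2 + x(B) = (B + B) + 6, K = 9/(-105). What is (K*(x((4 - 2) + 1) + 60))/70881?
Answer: -2/23627 ≈ -8.4649e-5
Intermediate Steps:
K = -3/35 (K = 9*(-1/105) = -3/35 ≈ -0.085714)
x(B) = 4 + 2*B (x(B) = -2 + ((B + B) + 6) = -2 + (2*B + 6) = -2 + (6 + 2*B) = 4 + 2*B)
(K*(x((4 - 2) + 1) + 60))/70881 = -3*((4 + 2*((4 - 2) + 1)) + 60)/35/70881 = -3*((4 + 2*(2 + 1)) + 60)/35*(1/70881) = -3*((4 + 2*3) + 60)/35*(1/70881) = -3*((4 + 6) + 60)/35*(1/70881) = -3*(10 + 60)/35*(1/70881) = -3/35*70*(1/70881) = -6*1/70881 = -2/23627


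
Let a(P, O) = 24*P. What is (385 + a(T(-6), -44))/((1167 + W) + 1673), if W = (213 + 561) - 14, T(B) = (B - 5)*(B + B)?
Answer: 3553/3600 ≈ 0.98694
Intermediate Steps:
T(B) = 2*B*(-5 + B) (T(B) = (-5 + B)*(2*B) = 2*B*(-5 + B))
W = 760 (W = 774 - 14 = 760)
(385 + a(T(-6), -44))/((1167 + W) + 1673) = (385 + 24*(2*(-6)*(-5 - 6)))/((1167 + 760) + 1673) = (385 + 24*(2*(-6)*(-11)))/(1927 + 1673) = (385 + 24*132)/3600 = (385 + 3168)*(1/3600) = 3553*(1/3600) = 3553/3600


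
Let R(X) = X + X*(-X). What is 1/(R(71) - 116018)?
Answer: -1/120988 ≈ -8.2653e-6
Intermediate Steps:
R(X) = X - X**2
1/(R(71) - 116018) = 1/(71*(1 - 1*71) - 116018) = 1/(71*(1 - 71) - 116018) = 1/(71*(-70) - 116018) = 1/(-4970 - 116018) = 1/(-120988) = -1/120988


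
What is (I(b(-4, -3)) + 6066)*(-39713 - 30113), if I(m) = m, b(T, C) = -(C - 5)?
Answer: -424123124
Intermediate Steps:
b(T, C) = 5 - C (b(T, C) = -(-5 + C) = 5 - C)
(I(b(-4, -3)) + 6066)*(-39713 - 30113) = ((5 - 1*(-3)) + 6066)*(-39713 - 30113) = ((5 + 3) + 6066)*(-69826) = (8 + 6066)*(-69826) = 6074*(-69826) = -424123124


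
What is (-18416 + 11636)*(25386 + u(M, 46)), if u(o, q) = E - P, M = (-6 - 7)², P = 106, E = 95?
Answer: -172042500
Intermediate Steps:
M = 169 (M = (-13)² = 169)
u(o, q) = -11 (u(o, q) = 95 - 1*106 = 95 - 106 = -11)
(-18416 + 11636)*(25386 + u(M, 46)) = (-18416 + 11636)*(25386 - 11) = -6780*25375 = -172042500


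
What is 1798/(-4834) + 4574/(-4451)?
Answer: -15056807/10758067 ≈ -1.3996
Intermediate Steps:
1798/(-4834) + 4574/(-4451) = 1798*(-1/4834) + 4574*(-1/4451) = -899/2417 - 4574/4451 = -15056807/10758067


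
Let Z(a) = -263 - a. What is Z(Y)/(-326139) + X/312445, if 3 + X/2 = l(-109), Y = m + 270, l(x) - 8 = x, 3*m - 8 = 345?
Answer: 406381904/305701499565 ≈ 0.0013293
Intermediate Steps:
m = 353/3 (m = 8/3 + (1/3)*345 = 8/3 + 115 = 353/3 ≈ 117.67)
l(x) = 8 + x
Y = 1163/3 (Y = 353/3 + 270 = 1163/3 ≈ 387.67)
X = -208 (X = -6 + 2*(8 - 109) = -6 + 2*(-101) = -6 - 202 = -208)
Z(Y)/(-326139) + X/312445 = (-263 - 1*1163/3)/(-326139) - 208/312445 = (-263 - 1163/3)*(-1/326139) - 208*1/312445 = -1952/3*(-1/326139) - 208/312445 = 1952/978417 - 208/312445 = 406381904/305701499565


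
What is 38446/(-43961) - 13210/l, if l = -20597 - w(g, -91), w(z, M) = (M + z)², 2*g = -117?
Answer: -4281700654/7552016229 ≈ -0.56696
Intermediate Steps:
g = -117/2 (g = (½)*(-117) = -117/2 ≈ -58.500)
l = -171789/4 (l = -20597 - (-91 - 117/2)² = -20597 - (-299/2)² = -20597 - 1*89401/4 = -20597 - 89401/4 = -171789/4 ≈ -42947.)
38446/(-43961) - 13210/l = 38446/(-43961) - 13210/(-171789/4) = 38446*(-1/43961) - 13210*(-4/171789) = -38446/43961 + 52840/171789 = -4281700654/7552016229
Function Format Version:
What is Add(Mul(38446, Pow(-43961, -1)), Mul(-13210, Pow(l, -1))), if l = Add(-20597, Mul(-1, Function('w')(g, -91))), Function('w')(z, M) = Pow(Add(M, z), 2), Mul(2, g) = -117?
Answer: Rational(-4281700654, 7552016229) ≈ -0.56696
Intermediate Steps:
g = Rational(-117, 2) (g = Mul(Rational(1, 2), -117) = Rational(-117, 2) ≈ -58.500)
l = Rational(-171789, 4) (l = Add(-20597, Mul(-1, Pow(Add(-91, Rational(-117, 2)), 2))) = Add(-20597, Mul(-1, Pow(Rational(-299, 2), 2))) = Add(-20597, Mul(-1, Rational(89401, 4))) = Add(-20597, Rational(-89401, 4)) = Rational(-171789, 4) ≈ -42947.)
Add(Mul(38446, Pow(-43961, -1)), Mul(-13210, Pow(l, -1))) = Add(Mul(38446, Pow(-43961, -1)), Mul(-13210, Pow(Rational(-171789, 4), -1))) = Add(Mul(38446, Rational(-1, 43961)), Mul(-13210, Rational(-4, 171789))) = Add(Rational(-38446, 43961), Rational(52840, 171789)) = Rational(-4281700654, 7552016229)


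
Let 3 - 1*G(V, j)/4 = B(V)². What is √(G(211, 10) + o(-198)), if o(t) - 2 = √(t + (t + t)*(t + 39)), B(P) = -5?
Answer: √(-86 + 3*√6974) ≈ 12.827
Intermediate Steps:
G(V, j) = -88 (G(V, j) = 12 - 4*(-5)² = 12 - 4*25 = 12 - 100 = -88)
o(t) = 2 + √(t + 2*t*(39 + t)) (o(t) = 2 + √(t + (t + t)*(t + 39)) = 2 + √(t + (2*t)*(39 + t)) = 2 + √(t + 2*t*(39 + t)))
√(G(211, 10) + o(-198)) = √(-88 + (2 + √(-198*(79 + 2*(-198))))) = √(-88 + (2 + √(-198*(79 - 396)))) = √(-88 + (2 + √(-198*(-317)))) = √(-88 + (2 + √62766)) = √(-88 + (2 + 3*√6974)) = √(-86 + 3*√6974)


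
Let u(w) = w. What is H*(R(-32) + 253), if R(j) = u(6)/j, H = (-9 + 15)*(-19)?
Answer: -230565/8 ≈ -28821.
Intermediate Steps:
H = -114 (H = 6*(-19) = -114)
R(j) = 6/j
H*(R(-32) + 253) = -114*(6/(-32) + 253) = -114*(6*(-1/32) + 253) = -114*(-3/16 + 253) = -114*4045/16 = -230565/8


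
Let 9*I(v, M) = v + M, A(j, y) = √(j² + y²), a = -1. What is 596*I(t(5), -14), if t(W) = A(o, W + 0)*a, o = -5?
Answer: -8344/9 - 2980*√2/9 ≈ -1395.4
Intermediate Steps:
t(W) = -√(25 + W²) (t(W) = √((-5)² + (W + 0)²)*(-1) = √(25 + W²)*(-1) = -√(25 + W²))
I(v, M) = M/9 + v/9 (I(v, M) = (v + M)/9 = (M + v)/9 = M/9 + v/9)
596*I(t(5), -14) = 596*((⅑)*(-14) + (-√(25 + 5²))/9) = 596*(-14/9 + (-√(25 + 25))/9) = 596*(-14/9 + (-√50)/9) = 596*(-14/9 + (-5*√2)/9) = 596*(-14/9 - 5*√2/9) = -8344/9 - 2980*√2/9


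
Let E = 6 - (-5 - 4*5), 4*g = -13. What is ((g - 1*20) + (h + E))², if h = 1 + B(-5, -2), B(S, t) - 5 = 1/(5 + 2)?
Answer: 151321/784 ≈ 193.01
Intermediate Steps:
g = -13/4 (g = (¼)*(-13) = -13/4 ≈ -3.2500)
B(S, t) = 36/7 (B(S, t) = 5 + 1/(5 + 2) = 5 + 1/7 = 5 + ⅐ = 36/7)
h = 43/7 (h = 1 + 36/7 = 43/7 ≈ 6.1429)
E = 31 (E = 6 - (-5 - 20) = 6 - 1*(-25) = 6 + 25 = 31)
((g - 1*20) + (h + E))² = ((-13/4 - 1*20) + (43/7 + 31))² = ((-13/4 - 20) + 260/7)² = (-93/4 + 260/7)² = (389/28)² = 151321/784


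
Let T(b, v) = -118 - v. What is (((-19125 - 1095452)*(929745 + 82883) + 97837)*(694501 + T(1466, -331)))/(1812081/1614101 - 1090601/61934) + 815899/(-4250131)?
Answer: 19596533455855999951112331068693383/412040385159217421 ≈ 4.7560e+16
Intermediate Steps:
(((-19125 - 1095452)*(929745 + 82883) + 97837)*(694501 + T(1466, -331)))/(1812081/1614101 - 1090601/61934) + 815899/(-4250131) = (((-19125 - 1095452)*(929745 + 82883) + 97837)*(694501 + (-118 - 1*(-331))))/(1812081/1614101 - 1090601/61934) + 815899/(-4250131) = ((-1114577*1012628 + 97837)*(694501 + (-118 + 331)))/(1812081*(1/1614101) - 1090601*1/61934) + 815899*(-1/4250131) = ((-1128651878356 + 97837)*(694501 + 213))/(1812081/1614101 - 1090601/61934) - 815899/4250131 = (-1128651780519*694714)/(-1648110740047/99967731334) - 815899/4250131 = -784090193051476566*(-99967731334/1648110740047) - 815899/4250131 = 4610806927093776645993230532/96947690591 - 815899/4250131 = 19596533455855999951112331068693383/412040385159217421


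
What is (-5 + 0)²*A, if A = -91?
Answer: -2275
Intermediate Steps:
(-5 + 0)²*A = (-5 + 0)²*(-91) = (-5)²*(-91) = 25*(-91) = -2275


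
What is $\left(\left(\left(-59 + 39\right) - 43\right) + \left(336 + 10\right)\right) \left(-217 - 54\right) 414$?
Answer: $-31750902$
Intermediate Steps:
$\left(\left(\left(-59 + 39\right) - 43\right) + \left(336 + 10\right)\right) \left(-217 - 54\right) 414 = \left(\left(-20 - 43\right) + 346\right) \left(-271\right) 414 = \left(-63 + 346\right) \left(-271\right) 414 = 283 \left(-271\right) 414 = \left(-76693\right) 414 = -31750902$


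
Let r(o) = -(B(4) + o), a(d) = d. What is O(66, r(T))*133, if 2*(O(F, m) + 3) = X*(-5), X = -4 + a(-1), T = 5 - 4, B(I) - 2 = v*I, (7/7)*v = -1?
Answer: 2527/2 ≈ 1263.5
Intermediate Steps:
v = -1
B(I) = 2 - I
T = 1
X = -5 (X = -4 - 1 = -5)
r(o) = 2 - o (r(o) = -((2 - 1*4) + o) = -((2 - 4) + o) = -(-2 + o) = 2 - o)
O(F, m) = 19/2 (O(F, m) = -3 + (-5*(-5))/2 = -3 + (½)*25 = -3 + 25/2 = 19/2)
O(66, r(T))*133 = (19/2)*133 = 2527/2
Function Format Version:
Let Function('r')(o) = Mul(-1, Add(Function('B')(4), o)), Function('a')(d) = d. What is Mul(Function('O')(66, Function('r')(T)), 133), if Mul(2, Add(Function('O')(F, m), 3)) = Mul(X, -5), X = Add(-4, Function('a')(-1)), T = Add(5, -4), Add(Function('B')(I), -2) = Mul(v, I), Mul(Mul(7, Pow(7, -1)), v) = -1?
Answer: Rational(2527, 2) ≈ 1263.5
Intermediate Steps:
v = -1
Function('B')(I) = Add(2, Mul(-1, I))
T = 1
X = -5 (X = Add(-4, -1) = -5)
Function('r')(o) = Add(2, Mul(-1, o)) (Function('r')(o) = Mul(-1, Add(Add(2, Mul(-1, 4)), o)) = Mul(-1, Add(Add(2, -4), o)) = Mul(-1, Add(-2, o)) = Add(2, Mul(-1, o)))
Function('O')(F, m) = Rational(19, 2) (Function('O')(F, m) = Add(-3, Mul(Rational(1, 2), Mul(-5, -5))) = Add(-3, Mul(Rational(1, 2), 25)) = Add(-3, Rational(25, 2)) = Rational(19, 2))
Mul(Function('O')(66, Function('r')(T)), 133) = Mul(Rational(19, 2), 133) = Rational(2527, 2)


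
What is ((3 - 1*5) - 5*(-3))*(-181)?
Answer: -2353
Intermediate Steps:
((3 - 1*5) - 5*(-3))*(-181) = ((3 - 5) + 15)*(-181) = (-2 + 15)*(-181) = 13*(-181) = -2353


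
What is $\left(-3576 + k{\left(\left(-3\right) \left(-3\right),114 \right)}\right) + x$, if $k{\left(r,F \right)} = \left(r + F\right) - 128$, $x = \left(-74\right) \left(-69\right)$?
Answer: $1525$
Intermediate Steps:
$x = 5106$
$k{\left(r,F \right)} = -128 + F + r$ ($k{\left(r,F \right)} = \left(F + r\right) - 128 = -128 + F + r$)
$\left(-3576 + k{\left(\left(-3\right) \left(-3\right),114 \right)}\right) + x = \left(-3576 - 5\right) + 5106 = -3581 + 5106 = 1525$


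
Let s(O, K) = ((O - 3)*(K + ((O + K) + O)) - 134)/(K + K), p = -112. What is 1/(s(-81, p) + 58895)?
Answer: 112/6580095 ≈ 1.7021e-5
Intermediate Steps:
s(O, K) = (-134 + (-3 + O)*(2*K + 2*O))/(2*K) (s(O, K) = ((-3 + O)*(K + ((K + O) + O)) - 134)/((2*K)) = ((-3 + O)*(K + (K + 2*O)) - 134)*(1/(2*K)) = ((-3 + O)*(2*K + 2*O) - 134)*(1/(2*K)) = (-134 + (-3 + O)*(2*K + 2*O))*(1/(2*K)) = (-134 + (-3 + O)*(2*K + 2*O))/(2*K))
1/(s(-81, p) + 58895) = 1/((-67 + (-81)**2 - 3*(-81) - 112*(-3 - 81))/(-112) + 58895) = 1/(-(-67 + 6561 + 243 - 112*(-84))/112 + 58895) = 1/(-(-67 + 6561 + 243 + 9408)/112 + 58895) = 1/(-1/112*16145 + 58895) = 1/(-16145/112 + 58895) = 1/(6580095/112) = 112/6580095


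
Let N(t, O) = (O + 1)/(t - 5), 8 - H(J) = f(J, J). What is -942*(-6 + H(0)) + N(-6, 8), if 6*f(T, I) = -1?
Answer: -22460/11 ≈ -2041.8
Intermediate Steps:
f(T, I) = -⅙ (f(T, I) = (⅙)*(-1) = -⅙)
H(J) = 49/6 (H(J) = 8 - 1*(-⅙) = 8 + ⅙ = 49/6)
N(t, O) = (1 + O)/(-5 + t)
-942*(-6 + H(0)) + N(-6, 8) = -942*(-6 + 49/6) + (1 + 8)/(-5 - 6) = -942*13/6 + 9/(-11) = -157*13 - 1/11*9 = -2041 - 9/11 = -22460/11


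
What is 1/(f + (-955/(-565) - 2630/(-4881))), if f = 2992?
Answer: 551553/1651476037 ≈ 0.00033398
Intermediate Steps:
1/(f + (-955/(-565) - 2630/(-4881))) = 1/(2992 + (-955/(-565) - 2630/(-4881))) = 1/(2992 + (-955*(-1/565) - 2630*(-1/4881))) = 1/(2992 + (191/113 + 2630/4881)) = 1/(2992 + 1229461/551553) = 1/(1651476037/551553) = 551553/1651476037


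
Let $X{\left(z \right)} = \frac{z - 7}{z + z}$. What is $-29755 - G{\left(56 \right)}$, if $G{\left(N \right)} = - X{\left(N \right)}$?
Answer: $- \frac{476073}{16} \approx -29755.0$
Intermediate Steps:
$X{\left(z \right)} = \frac{-7 + z}{2 z}$
$G{\left(N \right)} = - \frac{-7 + N}{2 N}$
$-29755 - G{\left(56 \right)} = -29755 - \frac{7 - 56}{2 \cdot 56} = -29755 - \frac{1}{2} \cdot \frac{1}{56} \left(7 - 56\right) = -29755 - \frac{1}{2} \cdot \frac{1}{56} \left(-49\right) = -29755 - - \frac{7}{16} = -29755 + \frac{7}{16} = - \frac{476073}{16}$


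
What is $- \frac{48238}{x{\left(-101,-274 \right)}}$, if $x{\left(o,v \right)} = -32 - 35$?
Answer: $\frac{48238}{67} \approx 719.97$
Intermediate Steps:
$x{\left(o,v \right)} = -67$ ($x{\left(o,v \right)} = -32 - 35 = -67$)
$- \frac{48238}{x{\left(-101,-274 \right)}} = - \frac{48238}{-67} = \left(-48238\right) \left(- \frac{1}{67}\right) = \frac{48238}{67}$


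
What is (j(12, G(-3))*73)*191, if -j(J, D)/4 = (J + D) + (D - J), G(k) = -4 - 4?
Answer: 892352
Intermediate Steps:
G(k) = -8
j(J, D) = -8*D (j(J, D) = -4*((J + D) + (D - J)) = -4*((D + J) + (D - J)) = -8*D)
(j(12, G(-3))*73)*191 = (-8*(-8)*73)*191 = (64*73)*191 = 4672*191 = 892352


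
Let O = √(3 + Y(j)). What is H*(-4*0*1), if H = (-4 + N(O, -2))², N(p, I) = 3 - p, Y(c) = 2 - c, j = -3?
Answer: 0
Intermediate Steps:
O = 2*√2 (O = √(3 + (2 - 1*(-3))) = √(3 + (2 + 3)) = √(3 + 5) = √8 = 2*√2 ≈ 2.8284)
H = (-1 - 2*√2)² (H = (-4 + (3 - 2*√2))² = (-1 - 2*√2)² ≈ 14.657)
H*(-4*0*1) = (9 + 4*√2)*(-4*0*1) = (9 + 4*√2)*(0*1) = (9 + 4*√2)*0 = 0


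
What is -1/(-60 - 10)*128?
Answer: 64/35 ≈ 1.8286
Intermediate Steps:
-1/(-60 - 10)*128 = -1/(-70)*128 = -1*(-1/70)*128 = (1/70)*128 = 64/35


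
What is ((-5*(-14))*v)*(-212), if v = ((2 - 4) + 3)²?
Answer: -14840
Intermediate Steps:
v = 1 (v = (-2 + 3)² = 1² = 1)
((-5*(-14))*v)*(-212) = (-5*(-14)*1)*(-212) = (70*1)*(-212) = 70*(-212) = -14840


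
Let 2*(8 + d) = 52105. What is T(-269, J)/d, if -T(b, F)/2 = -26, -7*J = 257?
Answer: 104/52089 ≈ 0.0019966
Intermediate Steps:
d = 52089/2 (d = -8 + (½)*52105 = -8 + 52105/2 = 52089/2 ≈ 26045.)
J = -257/7 (J = -⅐*257 = -257/7 ≈ -36.714)
T(b, F) = 52 (T(b, F) = -2*(-26) = 52)
T(-269, J)/d = 52/(52089/2) = 52*(2/52089) = 104/52089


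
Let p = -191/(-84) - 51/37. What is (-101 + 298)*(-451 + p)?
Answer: -275588225/3108 ≈ -88671.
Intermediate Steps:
p = 2783/3108 (p = -191*(-1/84) - 51*1/37 = 191/84 - 51/37 = 2783/3108 ≈ 0.89543)
(-101 + 298)*(-451 + p) = (-101 + 298)*(-451 + 2783/3108) = 197*(-1398925/3108) = -275588225/3108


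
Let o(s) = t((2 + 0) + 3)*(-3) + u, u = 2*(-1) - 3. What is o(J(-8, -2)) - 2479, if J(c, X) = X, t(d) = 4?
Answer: -2496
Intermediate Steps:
u = -5 (u = -2 - 3 = -5)
o(s) = -17 (o(s) = 4*(-3) - 5 = -12 - 5 = -17)
o(J(-8, -2)) - 2479 = -17 - 2479 = -2496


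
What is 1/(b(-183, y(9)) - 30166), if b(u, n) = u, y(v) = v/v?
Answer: -1/30349 ≈ -3.2950e-5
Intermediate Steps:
y(v) = 1
1/(b(-183, y(9)) - 30166) = 1/(-183 - 30166) = 1/(-30349) = -1/30349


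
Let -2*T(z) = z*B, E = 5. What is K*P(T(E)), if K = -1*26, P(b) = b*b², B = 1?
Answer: 1625/4 ≈ 406.25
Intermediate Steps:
T(z) = -z/2
P(b) = b³
K = -26
K*P(T(E)) = -26*(-½*5)³ = -26*(-5/2)³ = -26*(-125/8) = 1625/4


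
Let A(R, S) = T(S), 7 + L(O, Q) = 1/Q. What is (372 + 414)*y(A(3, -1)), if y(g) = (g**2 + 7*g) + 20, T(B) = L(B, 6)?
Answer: 88949/6 ≈ 14825.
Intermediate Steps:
L(O, Q) = -7 + 1/Q
T(B) = -41/6 (T(B) = -7 + 1/6 = -41/6)
A(R, S) = -41/6
y(g) = 20 + g**2 + 7*g
(372 + 414)*y(A(3, -1)) = (372 + 414)*(20 + (-41/6)**2 + 7*(-41/6)) = 786*(20 + 1681/36 - 287/6) = 786*(679/36) = 88949/6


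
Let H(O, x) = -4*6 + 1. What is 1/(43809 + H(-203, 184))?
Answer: 1/43786 ≈ 2.2838e-5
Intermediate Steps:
H(O, x) = -23 (H(O, x) = -24 + 1 = -23)
1/(43809 + H(-203, 184)) = 1/(43809 - 23) = 1/43786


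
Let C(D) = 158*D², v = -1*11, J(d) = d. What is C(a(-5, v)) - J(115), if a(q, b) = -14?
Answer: 30853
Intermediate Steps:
v = -11
C(a(-5, v)) - J(115) = 158*(-14)² - 1*115 = 158*196 - 115 = 30968 - 115 = 30853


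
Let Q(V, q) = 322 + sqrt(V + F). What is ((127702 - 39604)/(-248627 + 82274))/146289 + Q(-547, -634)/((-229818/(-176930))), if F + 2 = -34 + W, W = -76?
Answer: 77024191127691592/310709007897717 + 88465*I*sqrt(659)/114909 ≈ 247.9 + 19.763*I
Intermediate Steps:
F = -112 (F = -2 + (-34 - 76) = -2 - 110 = -112)
Q(V, q) = 322 + sqrt(-112 + V) (Q(V, q) = 322 + sqrt(V - 112) = 322 + sqrt(-112 + V))
((127702 - 39604)/(-248627 + 82274))/146289 + Q(-547, -634)/((-229818/(-176930))) = ((127702 - 39604)/(-248627 + 82274))/146289 + (322 + sqrt(-112 - 547))/((-229818/(-176930))) = (88098/(-166353))*(1/146289) + (322 + sqrt(-659))/((-229818*(-1/176930))) = (88098*(-1/166353))*(1/146289) + (322 + I*sqrt(659))/(114909/88465) = -29366/55451*1/146289 + (322 + I*sqrt(659))*(88465/114909) = -29366/8111871339 + (28485730/114909 + 88465*I*sqrt(659)/114909) = 77024191127691592/310709007897717 + 88465*I*sqrt(659)/114909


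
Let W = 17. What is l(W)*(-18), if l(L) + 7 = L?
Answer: -180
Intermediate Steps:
l(L) = -7 + L
l(W)*(-18) = (-7 + 17)*(-18) = 10*(-18) = -180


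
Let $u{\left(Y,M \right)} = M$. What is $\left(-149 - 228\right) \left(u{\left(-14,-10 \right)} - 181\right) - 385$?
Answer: $71622$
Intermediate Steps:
$\left(-149 - 228\right) \left(u{\left(-14,-10 \right)} - 181\right) - 385 = \left(-149 - 228\right) \left(-10 - 181\right) - 385 = \left(-377\right) \left(-191\right) - 385 = 72007 - 385 = 71622$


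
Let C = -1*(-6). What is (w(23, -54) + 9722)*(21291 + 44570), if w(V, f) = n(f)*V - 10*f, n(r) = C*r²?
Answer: 27178858870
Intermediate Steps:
C = 6
n(r) = 6*r²
w(V, f) = -10*f + 6*V*f² (w(V, f) = (6*f²)*V - 10*f = 6*V*f² - 10*f = -10*f + 6*V*f²)
(w(23, -54) + 9722)*(21291 + 44570) = (2*(-54)*(-5 + 3*23*(-54)) + 9722)*(21291 + 44570) = (2*(-54)*(-5 - 3726) + 9722)*65861 = (2*(-54)*(-3731) + 9722)*65861 = (402948 + 9722)*65861 = 412670*65861 = 27178858870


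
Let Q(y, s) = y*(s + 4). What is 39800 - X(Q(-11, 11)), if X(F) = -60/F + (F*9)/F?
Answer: 437697/11 ≈ 39791.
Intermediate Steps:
Q(y, s) = y*(4 + s)
X(F) = 9 - 60/F (X(F) = -60/F + (9*F)/F = -60/F + 9 = 9 - 60/F)
39800 - X(Q(-11, 11)) = 39800 - (9 - 60*(-1/(11*(4 + 11)))) = 39800 - (9 - 60/((-11*15))) = 39800 - (9 - 60/(-165)) = 39800 - (9 - 60*(-1/165)) = 39800 - (9 + 4/11) = 39800 - 1*103/11 = 39800 - 103/11 = 437697/11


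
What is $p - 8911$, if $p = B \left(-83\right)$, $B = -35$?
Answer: $-6006$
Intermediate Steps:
$p = 2905$ ($p = \left(-35\right) \left(-83\right) = 2905$)
$p - 8911 = 2905 - 8911 = -6006$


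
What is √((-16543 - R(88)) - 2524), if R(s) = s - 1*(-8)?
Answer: I*√19163 ≈ 138.43*I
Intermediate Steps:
R(s) = 8 + s (R(s) = s + 8 = 8 + s)
√((-16543 - R(88)) - 2524) = √((-16543 - (8 + 88)) - 2524) = √((-16543 - 1*96) - 2524) = √((-16543 - 96) - 2524) = √(-16639 - 2524) = √(-19163) = I*√19163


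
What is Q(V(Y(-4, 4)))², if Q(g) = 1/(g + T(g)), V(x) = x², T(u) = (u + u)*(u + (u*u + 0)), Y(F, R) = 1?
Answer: 1/25 ≈ 0.040000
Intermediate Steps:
T(u) = 2*u*(u + u²) (T(u) = (2*u)*(u + (u² + 0)) = (2*u)*(u + u²) = 2*u*(u + u²))
Q(g) = 1/(g + 2*g²*(1 + g))
Q(V(Y(-4, 4)))² = (1/((1²)*(1 + 2*1²*(1 + 1²))))² = (1/(1*(1 + 2*1*(1 + 1))))² = (1/(1 + 2*1*2))² = (1/(1 + 4))² = (1/5)² = (1*(⅕))² = (⅕)² = 1/25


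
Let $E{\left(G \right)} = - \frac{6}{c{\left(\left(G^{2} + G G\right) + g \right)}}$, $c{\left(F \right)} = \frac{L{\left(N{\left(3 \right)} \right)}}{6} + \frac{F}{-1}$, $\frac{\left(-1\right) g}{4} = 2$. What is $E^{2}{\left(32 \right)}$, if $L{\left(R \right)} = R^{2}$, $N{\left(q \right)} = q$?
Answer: $\frac{16}{1846881} \approx 8.6632 \cdot 10^{-6}$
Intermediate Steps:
$g = -8$ ($g = \left(-4\right) 2 = -8$)
$c{\left(F \right)} = \frac{3}{2} - F$ ($c{\left(F \right)} = \frac{3^{2}}{6} + \frac{F}{-1} = 9 \cdot \frac{1}{6} + F \left(-1\right) = \frac{3}{2} - F$)
$E{\left(G \right)} = - \frac{6}{\frac{19}{2} - 2 G^{2}}$ ($E{\left(G \right)} = - \frac{6}{\frac{3}{2} - \left(\left(G^{2} + G G\right) - 8\right)} = - \frac{6}{\frac{3}{2} - \left(\left(G^{2} + G^{2}\right) - 8\right)} = - \frac{6}{\frac{3}{2} - \left(2 G^{2} - 8\right)} = - \frac{6}{\frac{3}{2} - \left(-8 + 2 G^{2}\right)} = - \frac{6}{\frac{19}{2} - 2 G^{2}}$)
$E^{2}{\left(32 \right)} = \left(\frac{12}{-19 + 4 \cdot 32^{2}}\right)^{2} = \left(\frac{12}{-19 + 4 \cdot 1024}\right)^{2} = \left(\frac{12}{-19 + 4096}\right)^{2} = \left(\frac{12}{4077}\right)^{2} = \left(12 \cdot \frac{1}{4077}\right)^{2} = \left(\frac{4}{1359}\right)^{2} = \frac{16}{1846881}$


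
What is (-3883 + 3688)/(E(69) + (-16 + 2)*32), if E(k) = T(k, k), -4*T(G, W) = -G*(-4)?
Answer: 195/517 ≈ 0.37718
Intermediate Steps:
T(G, W) = -G (T(G, W) = -(-G)*(-4)/4 = -G)
E(k) = -k
(-3883 + 3688)/(E(69) + (-16 + 2)*32) = (-3883 + 3688)/(-1*69 + (-16 + 2)*32) = -195/(-69 - 14*32) = -195/(-69 - 448) = -195/(-517) = -195*(-1/517) = 195/517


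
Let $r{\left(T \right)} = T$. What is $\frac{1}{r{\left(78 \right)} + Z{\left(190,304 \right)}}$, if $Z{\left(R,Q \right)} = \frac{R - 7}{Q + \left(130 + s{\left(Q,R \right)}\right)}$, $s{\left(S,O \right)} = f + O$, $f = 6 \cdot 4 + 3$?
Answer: $\frac{217}{16987} \approx 0.012774$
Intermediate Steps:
$f = 27$ ($f = 24 + 3 = 27$)
$s{\left(S,O \right)} = 27 + O$
$Z{\left(R,Q \right)} = \frac{-7 + R}{157 + Q + R}$ ($Z{\left(R,Q \right)} = \frac{R - 7}{Q + \left(130 + \left(27 + R\right)\right)} = \frac{-7 + R}{Q + \left(157 + R\right)} = \frac{-7 + R}{157 + Q + R}$)
$\frac{1}{r{\left(78 \right)} + Z{\left(190,304 \right)}} = \frac{1}{78 + \frac{-7 + 190}{157 + 304 + 190}} = \frac{1}{78 + \frac{1}{651} \cdot 183} = \frac{1}{78 + \frac{61}{217}} = \frac{1}{\frac{16987}{217}} = \frac{217}{16987}$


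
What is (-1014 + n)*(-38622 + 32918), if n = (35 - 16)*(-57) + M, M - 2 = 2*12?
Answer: 11812984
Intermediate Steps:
M = 26 (M = 2 + 2*12 = 2 + 24 = 26)
n = -1057 (n = (35 - 16)*(-57) + 26 = 19*(-57) + 26 = -1083 + 26 = -1057)
(-1014 + n)*(-38622 + 32918) = (-1014 - 1057)*(-38622 + 32918) = -2071*(-5704) = 11812984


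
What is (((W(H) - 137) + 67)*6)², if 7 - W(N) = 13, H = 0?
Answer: 207936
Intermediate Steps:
W(N) = -6 (W(N) = 7 - 1*13 = 7 - 13 = -6)
(((W(H) - 137) + 67)*6)² = (((-6 - 137) + 67)*6)² = ((-143 + 67)*6)² = (-76*6)² = (-456)² = 207936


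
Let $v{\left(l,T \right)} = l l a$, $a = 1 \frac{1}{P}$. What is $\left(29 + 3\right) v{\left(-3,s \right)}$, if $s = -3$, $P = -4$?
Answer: $-72$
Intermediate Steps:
$a = - \frac{1}{4}$ ($a = 1 \frac{1}{-4} = 1 \left(- \frac{1}{4}\right) = - \frac{1}{4} \approx -0.25$)
$v{\left(l,T \right)} = - \frac{l^{2}}{4}$ ($v{\left(l,T \right)} = l l \left(- \frac{1}{4}\right) = l^{2} \left(- \frac{1}{4}\right) = - \frac{l^{2}}{4}$)
$\left(29 + 3\right) v{\left(-3,s \right)} = \left(29 + 3\right) \left(- \frac{\left(-3\right)^{2}}{4}\right) = 32 \left(\left(- \frac{1}{4}\right) 9\right) = 32 \left(- \frac{9}{4}\right) = -72$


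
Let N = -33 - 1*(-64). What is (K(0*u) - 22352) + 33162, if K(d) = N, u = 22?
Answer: 10841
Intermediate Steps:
N = 31 (N = -33 + 64 = 31)
K(d) = 31
(K(0*u) - 22352) + 33162 = (31 - 22352) + 33162 = -22321 + 33162 = 10841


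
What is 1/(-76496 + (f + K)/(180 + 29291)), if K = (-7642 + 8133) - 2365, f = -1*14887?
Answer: -29471/2254430377 ≈ -1.3072e-5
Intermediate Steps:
f = -14887
K = -1874 (K = 491 - 2365 = -1874)
1/(-76496 + (f + K)/(180 + 29291)) = 1/(-76496 + (-14887 - 1874)/(180 + 29291)) = 1/(-76496 - 16761/29471) = 1/(-2254430377/29471) = -29471/2254430377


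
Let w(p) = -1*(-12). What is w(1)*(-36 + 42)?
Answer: 72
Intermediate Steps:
w(p) = 12
w(1)*(-36 + 42) = 12*(-36 + 42) = 12*6 = 72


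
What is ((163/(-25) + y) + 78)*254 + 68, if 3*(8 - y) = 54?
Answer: 392098/25 ≈ 15684.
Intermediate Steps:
y = -10 (y = 8 - 1/3*54 = 8 - 18 = -10)
((163/(-25) + y) + 78)*254 + 68 = ((163/(-25) - 10) + 78)*254 + 68 = ((163*(-1/25) - 10) + 78)*254 + 68 = ((-163/25 - 10) + 78)*254 + 68 = (-413/25 + 78)*254 + 68 = (1537/25)*254 + 68 = 390398/25 + 68 = 392098/25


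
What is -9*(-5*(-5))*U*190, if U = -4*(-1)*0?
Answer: 0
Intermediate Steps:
U = 0 (U = 4*0 = 0)
-9*(-5*(-5))*U*190 = -9*(-5*(-5))*0*190 = -225*0*190 = -9*0*190 = 0*190 = 0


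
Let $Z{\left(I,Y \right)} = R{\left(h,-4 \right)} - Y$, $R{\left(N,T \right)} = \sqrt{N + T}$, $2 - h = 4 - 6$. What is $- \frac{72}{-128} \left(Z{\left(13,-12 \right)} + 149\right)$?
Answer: $\frac{1449}{16} \approx 90.563$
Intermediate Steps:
$h = 4$ ($h = 2 - \left(4 - 6\right) = 2 - -2 = 2 + 2 = 4$)
$Z{\left(I,Y \right)} = - Y$ ($Z{\left(I,Y \right)} = \sqrt{4 - 4} - Y = \sqrt{0} - Y = 0 - Y = - Y$)
$- \frac{72}{-128} \left(Z{\left(13,-12 \right)} + 149\right) = - \frac{72}{-128} \left(\left(-1\right) \left(-12\right) + 149\right) = \left(-72\right) \left(- \frac{1}{128}\right) \left(12 + 149\right) = \frac{9}{16} \cdot 161 = \frac{1449}{16}$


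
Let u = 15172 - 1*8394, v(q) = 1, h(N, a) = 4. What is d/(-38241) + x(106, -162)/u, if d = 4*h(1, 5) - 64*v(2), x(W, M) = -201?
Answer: -2453699/86399166 ≈ -0.028400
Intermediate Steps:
u = 6778 (u = 15172 - 8394 = 6778)
d = -48 (d = 4*4 - 64*1 = 16 - 64 = -48)
d/(-38241) + x(106, -162)/u = -48/(-38241) - 201/6778 = -48*(-1/38241) - 201*1/6778 = 16/12747 - 201/6778 = -2453699/86399166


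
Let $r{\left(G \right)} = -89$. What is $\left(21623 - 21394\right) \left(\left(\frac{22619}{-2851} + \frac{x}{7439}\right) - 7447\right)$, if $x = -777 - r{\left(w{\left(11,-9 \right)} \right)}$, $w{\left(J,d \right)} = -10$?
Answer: $- \frac{842030797936}{493223} \approx -1.7072 \cdot 10^{6}$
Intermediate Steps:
$x = -688$ ($x = -777 - -89 = -777 + 89 = -688$)
$\left(21623 - 21394\right) \left(\left(\frac{22619}{-2851} + \frac{x}{7439}\right) - 7447\right) = \left(21623 - 21394\right) \left(\left(\frac{22619}{-2851} - \frac{688}{7439}\right) - 7447\right) = 229 \left(\left(22619 \left(- \frac{1}{2851}\right) - \frac{16}{173}\right) - 7447\right) = 229 \left(\left(- \frac{22619}{2851} - \frac{16}{173}\right) - 7447\right) = 229 \left(- \frac{3958703}{493223} - 7447\right) = 229 \left(- \frac{3676990384}{493223}\right) = - \frac{842030797936}{493223}$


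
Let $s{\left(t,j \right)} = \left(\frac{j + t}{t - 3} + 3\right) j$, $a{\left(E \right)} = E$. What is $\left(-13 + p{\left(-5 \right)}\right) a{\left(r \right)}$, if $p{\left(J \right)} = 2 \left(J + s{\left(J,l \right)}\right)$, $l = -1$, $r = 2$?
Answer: $-61$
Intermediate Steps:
$s{\left(t,j \right)} = j \left(3 + \frac{j + t}{-3 + t}\right)$ ($s{\left(t,j \right)} = \left(\frac{j + t}{-3 + t} + 3\right) j = \left(3 + \frac{j + t}{-3 + t}\right) j = j \left(3 + \frac{j + t}{-3 + t}\right)$)
$p{\left(J \right)} = 2 J - \frac{2 \left(-10 + 4 J\right)}{-3 + J}$ ($p{\left(J \right)} = 2 \left(J - \frac{-9 - 1 + 4 J}{-3 + J}\right) = 2 \left(J - \frac{-10 + 4 J}{-3 + J}\right) = 2 J - \frac{2 \left(-10 + 4 J\right)}{-3 + J}$)
$\left(-13 + p{\left(-5 \right)}\right) a{\left(r \right)} = \left(-13 + \frac{2 \left(10 + \left(-5\right)^{2} - -35\right)}{-3 - 5}\right) 2 = \left(-13 + \frac{2 \left(10 + 25 + 35\right)}{-8}\right) 2 = \left(-13 + 2 \left(- \frac{1}{8}\right) 70\right) 2 = \left(-13 - \frac{35}{2}\right) 2 = \left(- \frac{61}{2}\right) 2 = -61$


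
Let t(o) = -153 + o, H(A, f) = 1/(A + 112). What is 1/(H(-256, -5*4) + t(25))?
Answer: -144/18433 ≈ -0.0078121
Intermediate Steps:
H(A, f) = 1/(112 + A)
1/(H(-256, -5*4) + t(25)) = 1/(1/(112 - 256) + (-153 + 25)) = 1/(1/(-144) - 128) = 1/(-1/144 - 128) = 1/(-18433/144) = -144/18433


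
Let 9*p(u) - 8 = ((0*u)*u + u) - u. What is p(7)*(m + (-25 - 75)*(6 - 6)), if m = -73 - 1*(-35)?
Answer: -304/9 ≈ -33.778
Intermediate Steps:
m = -38 (m = -73 + 35 = -38)
p(u) = 8/9 (p(u) = 8/9 + (((0*u)*u + u) - u)/9 = 8/9 + ((0*u + u) - u)/9 = 8/9 + ((0 + u) - u)/9 = 8/9 + (u - u)/9 = 8/9 + (1/9)*0 = 8/9 + 0 = 8/9)
p(7)*(m + (-25 - 75)*(6 - 6)) = 8*(-38 + (-25 - 75)*(6 - 6))/9 = 8*(-38 - 100*0)/9 = 8*(-38 + 0)/9 = (8/9)*(-38) = -304/9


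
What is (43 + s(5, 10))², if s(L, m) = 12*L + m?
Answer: 12769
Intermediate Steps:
s(L, m) = m + 12*L
(43 + s(5, 10))² = (43 + (10 + 12*5))² = (43 + (10 + 60))² = (43 + 70)² = 113² = 12769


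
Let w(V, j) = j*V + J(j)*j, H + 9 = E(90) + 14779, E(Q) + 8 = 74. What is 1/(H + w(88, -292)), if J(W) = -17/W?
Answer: -1/10877 ≈ -9.1937e-5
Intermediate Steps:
E(Q) = 66 (E(Q) = -8 + 74 = 66)
H = 14836 (H = -9 + (66 + 14779) = -9 + 14845 = 14836)
w(V, j) = -17 + V*j (w(V, j) = j*V + (-17/j)*j = V*j - 17 = -17 + V*j)
1/(H + w(88, -292)) = 1/(14836 + (-17 + 88*(-292))) = 1/(14836 + (-17 - 25696)) = 1/(14836 - 25713) = 1/(-10877) = -1/10877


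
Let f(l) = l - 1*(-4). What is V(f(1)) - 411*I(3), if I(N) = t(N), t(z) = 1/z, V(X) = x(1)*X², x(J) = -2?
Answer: -187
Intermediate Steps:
f(l) = 4 + l (f(l) = l + 4 = 4 + l)
V(X) = -2*X²
I(N) = 1/N
V(f(1)) - 411*I(3) = -2*(4 + 1)² - 411/3 = -2*5² - 411*⅓ = -2*25 - 137 = -50 - 137 = -187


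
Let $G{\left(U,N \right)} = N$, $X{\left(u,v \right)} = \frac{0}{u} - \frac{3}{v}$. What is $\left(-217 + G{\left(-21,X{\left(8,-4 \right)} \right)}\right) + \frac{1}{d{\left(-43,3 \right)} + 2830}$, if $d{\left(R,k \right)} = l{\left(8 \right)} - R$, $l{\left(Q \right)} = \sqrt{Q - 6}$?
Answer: $- \frac{7139808363}{33016508} - \frac{\sqrt{2}}{8254127} \approx -216.25$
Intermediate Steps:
$l{\left(Q \right)} = \sqrt{-6 + Q}$
$X{\left(u,v \right)} = - \frac{3}{v}$ ($X{\left(u,v \right)} = 0 - \frac{3}{v} = - \frac{3}{v}$)
$d{\left(R,k \right)} = \sqrt{2} - R$ ($d{\left(R,k \right)} = \sqrt{-6 + 8} - R = \sqrt{2} - R$)
$\left(-217 + G{\left(-21,X{\left(8,-4 \right)} \right)}\right) + \frac{1}{d{\left(-43,3 \right)} + 2830} = \left(-217 - \frac{3}{-4}\right) + \frac{1}{\left(\sqrt{2} - -43\right) + 2830} = \left(-217 - - \frac{3}{4}\right) + \frac{1}{\left(\sqrt{2} + 43\right) + 2830} = \left(-217 + \frac{3}{4}\right) + \frac{1}{\left(43 + \sqrt{2}\right) + 2830} = - \frac{865}{4} + \frac{1}{2873 + \sqrt{2}}$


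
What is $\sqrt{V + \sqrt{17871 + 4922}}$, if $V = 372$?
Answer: $\sqrt{372 + \sqrt{22793}} \approx 22.869$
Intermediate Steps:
$\sqrt{V + \sqrt{17871 + 4922}} = \sqrt{372 + \sqrt{17871 + 4922}} = \sqrt{372 + \sqrt{22793}}$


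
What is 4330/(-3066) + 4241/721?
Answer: 705784/157899 ≈ 4.4698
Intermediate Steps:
4330/(-3066) + 4241/721 = 4330*(-1/3066) + 4241*(1/721) = -2165/1533 + 4241/721 = 705784/157899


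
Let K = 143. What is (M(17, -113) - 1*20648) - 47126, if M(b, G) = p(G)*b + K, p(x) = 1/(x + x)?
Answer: -15284623/226 ≈ -67631.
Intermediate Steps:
p(x) = 1/(2*x)
M(b, G) = 143 + b/(2*G) (M(b, G) = (1/(2*G))*b + 143 = b/(2*G) + 143 = 143 + b/(2*G))
(M(17, -113) - 1*20648) - 47126 = ((143 + (1/2)*17/(-113)) - 1*20648) - 47126 = ((143 + (1/2)*17*(-1/113)) - 20648) - 47126 = ((143 - 17/226) - 20648) - 47126 = (32301/226 - 20648) - 47126 = -4634147/226 - 47126 = -15284623/226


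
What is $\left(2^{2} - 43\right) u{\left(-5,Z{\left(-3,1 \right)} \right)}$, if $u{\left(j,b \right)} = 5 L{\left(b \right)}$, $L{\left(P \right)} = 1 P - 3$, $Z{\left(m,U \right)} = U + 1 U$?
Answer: $195$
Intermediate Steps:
$Z{\left(m,U \right)} = 2 U$ ($Z{\left(m,U \right)} = U + U = 2 U$)
$L{\left(P \right)} = -3 + P$ ($L{\left(P \right)} = P - 3 = -3 + P$)
$u{\left(j,b \right)} = -15 + 5 b$ ($u{\left(j,b \right)} = 5 \left(-3 + b\right) = -15 + 5 b$)
$\left(2^{2} - 43\right) u{\left(-5,Z{\left(-3,1 \right)} \right)} = \left(2^{2} - 43\right) \left(-15 + 5 \cdot 2 \cdot 1\right) = \left(4 - 43\right) \left(-15 + 5 \cdot 2\right) = - 39 \left(-15 + 10\right) = \left(-39\right) \left(-5\right) = 195$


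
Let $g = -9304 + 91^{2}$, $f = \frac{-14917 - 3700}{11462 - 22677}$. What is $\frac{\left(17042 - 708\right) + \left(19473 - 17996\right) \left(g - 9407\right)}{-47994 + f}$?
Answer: $\frac{172585122840}{538234093} \approx 320.65$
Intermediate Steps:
$f = \frac{18617}{11215}$ ($f = - \frac{18617}{-11215} = \left(-18617\right) \left(- \frac{1}{11215}\right) = \frac{18617}{11215} \approx 1.66$)
$g = -1023$ ($g = -9304 + 8281 = -1023$)
$\frac{\left(17042 - 708\right) + \left(19473 - 17996\right) \left(g - 9407\right)}{-47994 + f} = \frac{\left(17042 - 708\right) + \left(19473 - 17996\right) \left(-1023 - 9407\right)}{-47994 + \frac{18617}{11215}} = \frac{16334 + 1477 \left(-10430\right)}{- \frac{538234093}{11215}} = \left(16334 - 15405110\right) \left(- \frac{11215}{538234093}\right) = \left(-15388776\right) \left(- \frac{11215}{538234093}\right) = \frac{172585122840}{538234093}$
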